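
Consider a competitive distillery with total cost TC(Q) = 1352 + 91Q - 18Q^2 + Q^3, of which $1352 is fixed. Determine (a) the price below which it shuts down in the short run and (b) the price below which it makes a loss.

Shutdown price = min AVC. AVC = 91 - 18Q + Q^2, with vertex at Q = 9 and minimum $10.
ATC = 1352/Q + 91 - 18Q + Q^2. Setting dATC/dQ = −1352/Q^2 − 18 + 2Q = 0 gives Q = 13 (since 2·13^3 − 18·13^2 = 1352).
min ATC = 1352/13 + 91 − 18·13 + 13^2 = $130. That is the break-even price.
For $10 ≤ P < $130 the firm produces at a loss; below $10 it shuts down.

Shutdown price = $10; break-even price = $130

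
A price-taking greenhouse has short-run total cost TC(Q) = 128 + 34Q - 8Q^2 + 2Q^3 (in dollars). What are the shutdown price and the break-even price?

Shutdown price = min AVC. AVC = 34 - 8Q + 2Q^2, with vertex at Q = 2 and minimum $26.
ATC = 128/Q + 34 - 8Q + 2Q^2. Setting dATC/dQ = −128/Q^2 − 8 + 4Q = 0 gives Q = 4 (since 4·4^3 − 8·4^2 = 128).
min ATC = 128/4 + 34 − 8·4 + 2·4^2 = $66. That is the break-even price.
For $26 ≤ P < $66 the firm produces at a loss; below $26 it shuts down.

Shutdown price = $26; break-even price = $66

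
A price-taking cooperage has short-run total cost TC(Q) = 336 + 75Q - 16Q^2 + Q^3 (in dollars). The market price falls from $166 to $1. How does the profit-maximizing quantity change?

AVC = 75 - 16Q + Q^2, minimized at Q = 8 where min AVC = $11. MC = 75 - 32Q + 3Q^2.
With P = $166 above the shutdown price, P = MC gives Q = 13.
At P = $1 < min AVC = $11, price no longer covers variable cost at any output, so the firm shuts down: Q = 0.

Output falls from 13 to 0 (the firm shuts down)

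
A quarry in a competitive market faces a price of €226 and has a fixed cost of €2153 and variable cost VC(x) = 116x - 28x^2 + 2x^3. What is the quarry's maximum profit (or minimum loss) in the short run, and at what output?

AVC = 116 - 28x + 2x^2; min AVC = €18 at x = 7. Since P = €226 ≥ min AVC, the firm produces.
MC = 116 - 56x + 6x^2. Setting P = MC and taking the root on the rising branch gives x* = 11.
TR = 226·11 = 2486. TC = 2153 + 550 = 2703. Profit = 2486 − 2703 = -€217.
That loss of €217 beats the €2153 the firm would lose by shutting down; producing recovers €1936 of fixed cost.

Profit = -€217 at x = 11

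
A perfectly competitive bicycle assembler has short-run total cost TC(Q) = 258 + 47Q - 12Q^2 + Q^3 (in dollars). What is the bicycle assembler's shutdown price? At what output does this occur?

Short-run supply begins at min AVC. From VC = 47Q - 12Q^2 + Q^3, AVC = 47 - 12Q + Q^2.
dAVC/dQ = -12 + 2Q = 0 gives Q = 6. min AVC = 47 - 12·6 + 6^2 = 11.
The firm shuts down for any P below $11.

$11 per unit, at Q = 6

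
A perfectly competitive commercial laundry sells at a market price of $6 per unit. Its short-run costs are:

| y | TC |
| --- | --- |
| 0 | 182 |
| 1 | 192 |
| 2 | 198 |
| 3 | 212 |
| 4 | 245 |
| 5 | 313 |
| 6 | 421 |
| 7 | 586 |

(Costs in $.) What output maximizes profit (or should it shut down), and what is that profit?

y = 0 (shut down); profit = -$182

Compute π = P·y − TC at each output: y=0: -182; y=1: -186; y=2: -186; y=3: -194; y=4: -221; y=5: -283; y=6: -385; y=7: -544.
Profit is highest at y = 0. Equivalently, the lowest AVC in the table is 16/2 ≈ $8 at y = 2, and P = $6 falls below it — price never covers variable cost, so the firm shuts down and loses only its fixed cost.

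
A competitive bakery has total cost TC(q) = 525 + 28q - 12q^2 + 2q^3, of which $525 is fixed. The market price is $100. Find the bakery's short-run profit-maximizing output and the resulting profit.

Profit = -$93 at q = 6

AVC = 28 - 12q + 2q^2 has its minimum $10 at q = 3; price $100 clears that bar, so the firm operates.
With MC = 28 - 24q + 6q^2, P = MC on the upward-sloping part at q* = 6.
TR = 100·6 = 600. TC = 525 + 168 = 693. Profit = 600 − 693 = -$93.
Shutting down would mean losing the fixed cost of $525, so operating at a loss of $93 is better by $432.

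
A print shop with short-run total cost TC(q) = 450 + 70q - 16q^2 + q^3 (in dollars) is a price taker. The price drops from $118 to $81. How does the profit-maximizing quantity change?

Output falls from 12 to 11

AVC = 70 - 16q + q^2, minimized at q = 8 where min AVC = $6. MC = 70 - 32q + 3q^2.
With P = $118 above the shutdown price, P = MC gives q = 12.
At P = $81 ≥ min AVC, set P = MC: q = 11. The firm stays open but cuts output.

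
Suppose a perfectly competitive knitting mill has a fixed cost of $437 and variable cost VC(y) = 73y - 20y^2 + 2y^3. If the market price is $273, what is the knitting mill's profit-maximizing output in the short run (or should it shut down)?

Produce at y = 10

Strip out fixed cost: VC = 73y - 20y^2 + 2y^3. Then AVC = 73 - 20y + 2y^2 and MC = 73 - 40y + 6y^2.
The AVC parabola has its vertex at y = 20/4 = 5, where AVC = 73 - 20·5 + 2·5^2 = $23.
Because $273 ≥ $23, revenue can cover variable cost; the firm operates.
Solving P = MC: -200 - 40y + 6y^2 = 0 ⇒ y = -10/3 or 10. On the upward-sloping branch, y* = 10.
Check: AVC at y = 10 is $73 ≤ P, so revenue covers variable cost.
Profit = P·y − TC = 273·10 − 1167 = $1563.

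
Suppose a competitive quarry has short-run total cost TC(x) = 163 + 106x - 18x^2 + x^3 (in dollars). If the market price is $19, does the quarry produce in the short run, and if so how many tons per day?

Variable cost is VC = 106x - 18x^2 + x^3, so AVC = VC/x = 106 - 18x + x^2 and MC = dTC/dx = 106 - 36x + 3x^2.
The AVC parabola has its vertex at x = 18/2 = 9, where AVC = 106 - 18·9 + 9^2 = $25.
With P < min AVC ($19 < $25), every unit sold adds to the loss.
The firm minimizes its loss by shutting down and losing only its fixed cost of $163.

Shut down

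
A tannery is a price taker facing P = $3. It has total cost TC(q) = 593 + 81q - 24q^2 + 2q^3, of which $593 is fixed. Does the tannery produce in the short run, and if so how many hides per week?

Shut down

Variable cost is VC = 81q - 24q^2 + 2q^3, so AVC = VC/q = 81 - 24q + 2q^2 and MC = dTC/dq = 81 - 48q + 6q^2.
AVC is minimized where dAVC/dq = -24 + 4q = 0, at q = 6; min AVC = 81 - 24·6 + 2·6^2 = $9.
With P < min AVC ($3 < $9), every unit sold adds to the loss.
Best response: produce nothing and absorb the $593 fixed cost.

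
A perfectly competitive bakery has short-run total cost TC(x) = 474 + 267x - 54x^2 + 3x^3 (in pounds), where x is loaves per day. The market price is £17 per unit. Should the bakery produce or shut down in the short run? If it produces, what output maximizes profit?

From TC, MC = TC'(x) = 267 - 108x + 9x^2 and AVC = VC/x = 267 - 54x + 3x^2.
AVC hits its minimum where MC = AVC, at x = 9, giving min AVC = 267 - 54·9 + 3·9^2 = £24.
P = £17 lies below min AVC = £24; no output level covers variable cost.
Best response: produce nothing and absorb the £474 fixed cost.

Shut down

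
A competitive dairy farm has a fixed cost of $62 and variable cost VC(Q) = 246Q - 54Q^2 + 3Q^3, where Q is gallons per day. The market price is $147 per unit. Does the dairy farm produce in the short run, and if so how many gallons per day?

From TC, MC = TC'(Q) = 246 - 108Q + 9Q^2 and AVC = VC/Q = 246 - 54Q + 3Q^2.
AVC is minimized where dAVC/dQ = -54 + 6Q = 0, at Q = 9; min AVC = 246 - 54·9 + 3·9^2 = $3.
P = $147 exceeds min AVC = $3, so the firm stays open.
Solving P = MC: 99 - 108Q + 9Q^2 = 0 ⇒ Q = 1 or 11. On the upward-sloping branch, Q* = 11.
Check: AVC at Q = 11 is $15 ≤ P, so revenue covers variable cost.
Profit = P·Q − TC = 147·11 − 227 = $1390.

Produce at Q = 11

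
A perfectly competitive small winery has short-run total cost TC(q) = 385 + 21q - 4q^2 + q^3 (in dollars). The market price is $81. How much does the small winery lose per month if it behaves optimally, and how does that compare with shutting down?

AVC = 21 - 4q + q^2 has its minimum $17 at q = 2; price $81 clears that bar, so the firm operates.
With MC = 21 - 8q + 3q^2, P = MC on the upward-sloping part at q* = 6.
TR = 81·6 = 486. TC = 385 + 198 = 583. Profit = 486 − 583 = -$97.
That loss of $97 beats the $385 the firm would lose by shutting down; producing recovers $288 of fixed cost.

Profit = -$97 at q = 6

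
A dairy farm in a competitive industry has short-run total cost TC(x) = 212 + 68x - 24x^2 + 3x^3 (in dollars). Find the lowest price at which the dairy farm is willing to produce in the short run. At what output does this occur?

$20 per unit, at x = 4

The firm shuts down when price falls below the minimum of average variable cost. AVC = VC/x = 68 - 24x + 3x^2.
At the minimum of AVC, MC = AVC. MC = 68 - 48x + 9x^2; setting MC = AVC gives 6x^2 - 24x = 0, so x = 4. min AVC = 20.
For P < $20 the firm produces nothing.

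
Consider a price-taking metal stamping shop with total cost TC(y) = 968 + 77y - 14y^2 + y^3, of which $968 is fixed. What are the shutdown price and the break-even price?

Shutdown price = min AVC. AVC = 77 - 14y + y^2, with vertex at y = 7 and minimum $28.
ATC = 968/y + 77 - 14y + y^2. Setting dATC/dy = −968/y^2 − 14 + 2y = 0 gives y = 11 (since 2·11^3 − 14·11^2 = 968).
min ATC = 968/11 + 77 − 14·11 + 11^2 = $132. That is the break-even price.
For $28 ≤ P < $132 the firm produces at a loss; below $28 it shuts down.

Shutdown price = $28; break-even price = $132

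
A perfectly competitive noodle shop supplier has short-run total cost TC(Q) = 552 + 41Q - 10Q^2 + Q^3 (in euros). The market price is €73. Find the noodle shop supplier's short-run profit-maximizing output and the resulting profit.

Profit = -€168 at Q = 8

AVC = 41 - 10Q + Q^2; min AVC = €16 at Q = 5. Since P = €73 ≥ min AVC, the firm produces.
With MC = 41 - 20Q + 3Q^2, P = MC on the upward-sloping part at Q* = 8.
TR = 73·8 = 584. TC = 552 + 200 = 752. Profit = 584 − 752 = -€168.
Shutting down would mean losing the fixed cost of €552, so operating at a loss of €168 is better by €384.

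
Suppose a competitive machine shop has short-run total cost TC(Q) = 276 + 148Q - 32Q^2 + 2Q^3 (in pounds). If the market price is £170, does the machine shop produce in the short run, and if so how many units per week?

Produce at Q = 11

Variable cost is VC = 148Q - 32Q^2 + 2Q^3, so AVC = VC/Q = 148 - 32Q + 2Q^2 and MC = dTC/dQ = 148 - 64Q + 6Q^2.
AVC hits its minimum where MC = AVC, at Q = 8, giving min AVC = 148 - 32·8 + 2·8^2 = £20.
P = £170 exceeds min AVC = £20, so the firm stays open.
Set P = MC: 170 = 148 - 64Q + 6Q^2 → -22 - 64Q + 6Q^2 = 0. The roots are Q = -1/3 and Q = 11; the profit-maximizing output is on the rising part of MC, so Q* = 11.
Check: AVC at Q = 11 is £38 ≤ P, so revenue covers variable cost.
Profit = P·Q − TC = 170·11 − 694 = £1176.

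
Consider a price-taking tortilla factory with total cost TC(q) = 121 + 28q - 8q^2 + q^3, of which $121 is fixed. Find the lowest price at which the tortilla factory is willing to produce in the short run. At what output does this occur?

$12 per unit, at q = 4

The firm shuts down when price falls below the minimum of average variable cost. AVC = VC/q = 28 - 8q + q^2.
At the minimum of AVC, MC = AVC. MC = 28 - 16q + 3q^2; setting MC = AVC gives 2q^2 - 8q = 0, so q = 4. min AVC = 12.
The firm shuts down for any P below $12.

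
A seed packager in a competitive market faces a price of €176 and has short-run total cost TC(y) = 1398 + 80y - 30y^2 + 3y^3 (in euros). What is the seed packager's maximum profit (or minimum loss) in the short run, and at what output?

Profit = -€246 at y = 8

AVC = 80 - 30y + 3y^2; min AVC = €5 at y = 5. Since P = €176 ≥ min AVC, the firm produces.
MC = 80 - 60y + 9y^2. Setting P = MC and taking the root on the rising branch gives y* = 8.
TR = 176·8 = 1408. TC = 1398 + 256 = 1654. Profit = 1408 − 1654 = -€246.
That loss of €246 beats the €1398 the firm would lose by shutting down; producing recovers €1152 of fixed cost.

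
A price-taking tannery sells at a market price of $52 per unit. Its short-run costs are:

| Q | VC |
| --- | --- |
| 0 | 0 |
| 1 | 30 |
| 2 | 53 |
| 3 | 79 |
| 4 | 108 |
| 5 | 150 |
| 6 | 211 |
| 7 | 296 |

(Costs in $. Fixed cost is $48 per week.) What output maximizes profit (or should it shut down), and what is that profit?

Q = 5; profit = $62

Profit at each row (π = 52Q − TC): Q=0: -48; Q=1: -26; Q=2: 3; Q=3: 29; Q=4: 52; Q=5: 62; Q=6: 53; Q=7: 20.
Profit is maximized at Q = 5. AVC there is 150/5 = $30 ≤ P, so producing beats shutting down (which would give -$48).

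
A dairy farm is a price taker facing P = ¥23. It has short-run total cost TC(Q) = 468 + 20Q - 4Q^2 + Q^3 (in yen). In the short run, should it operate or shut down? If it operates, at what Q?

Strip out fixed cost: VC = 20Q - 4Q^2 + Q^3. Then AVC = 20 - 4Q + Q^2 and MC = 20 - 8Q + 3Q^2.
The AVC parabola has its vertex at Q = 4/2 = 2, where AVC = 20 - 4·2 + 2^2 = ¥16.
Since P = ¥23 ≥ min AVC = ¥16, price covers variable cost and the firm should produce.
Set P = MC: 23 = 20 - 8Q + 3Q^2 → -3 - 8Q + 3Q^2 = 0. The roots are Q = -1/3 and Q = 3; the profit-maximizing output is on the rising part of MC, so Q* = 3.
Check: AVC at Q = 3 is ¥17 ≤ P, so revenue covers variable cost.
Profit = P·Q − TC = 23·3 − 519 = -¥450, a loss, but smaller than the ¥468 fixed cost the firm would lose by shutting down.

Produce at Q = 3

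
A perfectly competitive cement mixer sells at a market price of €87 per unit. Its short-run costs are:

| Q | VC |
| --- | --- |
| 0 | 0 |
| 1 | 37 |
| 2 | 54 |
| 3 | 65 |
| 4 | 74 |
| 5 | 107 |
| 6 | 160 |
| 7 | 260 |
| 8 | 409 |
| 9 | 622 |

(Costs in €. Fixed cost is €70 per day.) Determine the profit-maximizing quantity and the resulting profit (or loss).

Q = 6; profit = €292

Profit at each row (π = 87Q − TC): Q=0: -70; Q=1: -20; Q=2: 50; Q=3: 126; Q=4: 204; Q=5: 258; Q=6: 292; Q=7: 279; Q=8: 217; Q=9: 91.
Profit is maximized at Q = 6. AVC there is 160/6 = €26.67 ≤ P, so producing beats shutting down (which would give -€70).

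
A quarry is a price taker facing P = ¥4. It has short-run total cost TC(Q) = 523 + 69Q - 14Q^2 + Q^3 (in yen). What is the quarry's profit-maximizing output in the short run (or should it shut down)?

Shut down

Variable cost is VC = 69Q - 14Q^2 + Q^3, so AVC = VC/Q = 69 - 14Q + Q^2 and MC = dTC/dQ = 69 - 28Q + 3Q^2.
AVC hits its minimum where MC = AVC, at Q = 7, giving min AVC = 69 - 14·7 + 7^2 = ¥20.
Since P = ¥4 < min AVC = ¥20, price fails to cover variable cost at any output.
The firm minimizes its loss by shutting down and losing only its fixed cost of ¥523.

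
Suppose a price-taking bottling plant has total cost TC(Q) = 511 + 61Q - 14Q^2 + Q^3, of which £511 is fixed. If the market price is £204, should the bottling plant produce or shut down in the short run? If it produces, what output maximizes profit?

Produce at Q = 13

Variable cost is VC = 61Q - 14Q^2 + Q^3, so AVC = VC/Q = 61 - 14Q + Q^2 and MC = dTC/dQ = 61 - 28Q + 3Q^2.
AVC hits its minimum where MC = AVC, at Q = 7, giving min AVC = 61 - 14·7 + 7^2 = £12.
Since P = £204 ≥ min AVC = £12, price covers variable cost and the firm should produce.
P = MC gives -143 - 28Q + 3Q^2 = 0, with roots -11/3 and 13. Take the larger (rising MC): Q* = 13.
Check: AVC at Q = 13 is £48 ≤ P, so revenue covers variable cost.
Profit = P·Q − TC = 204·13 − 1135 = £1517.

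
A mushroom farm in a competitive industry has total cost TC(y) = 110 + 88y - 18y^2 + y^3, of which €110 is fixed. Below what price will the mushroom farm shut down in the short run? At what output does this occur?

The firm shuts down when price falls below the minimum of average variable cost. AVC = VC/y = 88 - 18y + y^2.
dAVC/dy = -18 + 2y = 0 gives y = 9. min AVC = 88 - 18·9 + 9^2 = 7.
So the shutdown price is €7.

€7 per unit, at y = 9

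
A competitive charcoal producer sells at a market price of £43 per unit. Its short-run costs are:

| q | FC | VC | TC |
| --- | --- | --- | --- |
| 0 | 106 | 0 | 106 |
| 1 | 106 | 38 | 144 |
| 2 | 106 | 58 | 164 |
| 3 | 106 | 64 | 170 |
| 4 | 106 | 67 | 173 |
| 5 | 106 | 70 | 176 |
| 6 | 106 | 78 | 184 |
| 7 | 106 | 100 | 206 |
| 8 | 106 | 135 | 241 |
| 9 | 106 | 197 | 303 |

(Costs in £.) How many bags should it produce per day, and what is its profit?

Tabulate TR − TC: q=0: -106; q=1: -101; q=2: -78; q=3: -41; q=4: -1; q=5: 39; q=6: 74; q=7: 95; q=8: 103; q=9: 84.
Profit is maximized at q = 8. AVC there is 135/8 = £16.88 ≤ P, so producing beats shutting down (which would give -£106).

q = 8; profit = £103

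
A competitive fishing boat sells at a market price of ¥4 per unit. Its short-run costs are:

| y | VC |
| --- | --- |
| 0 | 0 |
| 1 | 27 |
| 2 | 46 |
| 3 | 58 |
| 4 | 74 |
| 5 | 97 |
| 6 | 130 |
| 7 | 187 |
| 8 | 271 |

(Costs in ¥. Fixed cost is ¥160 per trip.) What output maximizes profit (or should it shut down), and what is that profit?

y = 0 (shut down); profit = -¥160

Compute π = P·y − TC at each output: y=0: -160; y=1: -183; y=2: -198; y=3: -206; y=4: -218; y=5: -237; y=6: -266; y=7: -319; y=8: -399.
Profit is highest at y = 0. Equivalently, the lowest AVC in the table is 74/4 ≈ ¥18.50 at y = 4, and P = ¥4 falls below it — price never covers variable cost, so the firm shuts down and loses only its fixed cost.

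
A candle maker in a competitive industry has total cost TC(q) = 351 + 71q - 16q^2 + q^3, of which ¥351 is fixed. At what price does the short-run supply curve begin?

¥7 per unit

Short-run supply begins at min AVC. From VC = 71q - 16q^2 + q^3, AVC = 71 - 16q + q^2.
At the minimum of AVC, MC = AVC. MC = 71 - 32q + 3q^2; setting MC = AVC gives 2q^2 - 16q = 0, so q = 8. min AVC = 7.
For P < ¥7 the firm produces nothing.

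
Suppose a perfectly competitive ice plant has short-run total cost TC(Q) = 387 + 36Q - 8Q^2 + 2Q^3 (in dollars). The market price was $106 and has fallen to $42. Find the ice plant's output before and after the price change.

MC = 36 - 16Q + 6Q^2; the shutdown threshold is min AVC = $28 (at Q = 2).
With P = $106 above the shutdown price, P = MC gives Q = 5.
At P = $42 ≥ min AVC, set P = MC: Q = 3. The firm stays open but cuts output.

Output falls from 5 to 3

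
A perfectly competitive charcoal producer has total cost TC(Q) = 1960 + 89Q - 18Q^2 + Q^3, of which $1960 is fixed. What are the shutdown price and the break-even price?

Shutdown price = min AVC. AVC = 89 - 18Q + Q^2, with vertex at Q = 9 and minimum $8.
ATC = 1960/Q + 89 - 18Q + Q^2. Setting dATC/dQ = −1960/Q^2 − 18 + 2Q = 0 gives Q = 14 (since 2·14^3 − 18·14^2 = 1960).
min ATC = 1960/14 + 89 − 18·14 + 14^2 = $173. That is the break-even price.
For $8 ≤ P < $173 the firm produces at a loss; below $8 it shuts down.

Shutdown price = $8; break-even price = $173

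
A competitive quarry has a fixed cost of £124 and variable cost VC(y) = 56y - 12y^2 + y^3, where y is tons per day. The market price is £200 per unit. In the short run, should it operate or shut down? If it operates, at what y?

Produce at y = 12

Variable cost is VC = 56y - 12y^2 + y^3, so AVC = VC/y = 56 - 12y + y^2 and MC = dTC/dy = 56 - 24y + 3y^2.
The AVC parabola has its vertex at y = 12/2 = 6, where AVC = 56 - 12·6 + 6^2 = £20.
Since P = £200 ≥ min AVC = £20, price covers variable cost and the firm should produce.
Set P = MC: 200 = 56 - 24y + 3y^2 → -144 - 24y + 3y^2 = 0. The roots are y = -4 and y = 12; the profit-maximizing output is on the rising part of MC, so y* = 12.
Check: AVC at y = 12 is £56 ≤ P, so revenue covers variable cost.
Profit = P·y − TC = 200·12 − 796 = £1604.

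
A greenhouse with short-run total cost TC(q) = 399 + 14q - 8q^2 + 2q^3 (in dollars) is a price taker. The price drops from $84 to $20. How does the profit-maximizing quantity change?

AVC = 14 - 8q + 2q^2, minimized at q = 2 where min AVC = $6. MC = 14 - 16q + 6q^2.
With P = $84 above the shutdown price, P = MC gives q = 5.
At P = $20 ≥ min AVC, set P = MC: q = 3. The firm stays open but cuts output.

Output falls from 5 to 3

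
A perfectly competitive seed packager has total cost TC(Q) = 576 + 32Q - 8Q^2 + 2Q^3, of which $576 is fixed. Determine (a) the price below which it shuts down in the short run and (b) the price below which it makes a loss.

Shutdown price = min AVC. AVC = 32 - 8Q + 2Q^2, with vertex at Q = 2 and minimum $24.
ATC = 576/Q + 32 - 8Q + 2Q^2. Setting dATC/dQ = −576/Q^2 − 8 + 4Q = 0 gives Q = 6 (since 4·6^3 − 8·6^2 = 576).
min ATC = 576/6 + 32 − 8·6 + 2·6^2 = $152. That is the break-even price.
Between these two prices the firm operates at a loss; above $152 it earns a profit.

Shutdown price = $24; break-even price = $152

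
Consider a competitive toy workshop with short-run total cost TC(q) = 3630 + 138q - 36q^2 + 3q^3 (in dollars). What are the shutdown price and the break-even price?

Shutdown price = $30; break-even price = $435

AVC = 138 - 36q + 3q^2; minimized at q = 6, giving min AVC = $30. That is the shutdown price.
ATC = 3630/q + 138 - 36q + 3q^2. Setting dATC/dq = −3630/q^2 − 36 + 6q = 0 gives q = 11 (since 6·11^3 − 36·11^2 = 3630).
min ATC = 3630/11 + 138 − 36·11 + 3·11^2 = $435. That is the break-even price.
Between these two prices the firm operates at a loss; above $435 it earns a profit.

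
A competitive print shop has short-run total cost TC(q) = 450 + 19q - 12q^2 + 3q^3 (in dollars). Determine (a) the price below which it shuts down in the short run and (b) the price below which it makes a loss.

Shutdown price = min AVC. AVC = 19 - 12q + 3q^2, with vertex at q = 2 and minimum $7.
ATC = 450/q + 19 - 12q + 3q^2. Setting dATC/dq = −450/q^2 − 12 + 6q = 0 gives q = 5 (since 6·5^3 − 12·5^2 = 450).
min ATC = 450/5 + 19 − 12·5 + 3·5^2 = $124. That is the break-even price.
Between these two prices the firm operates at a loss; above $124 it earns a profit.

Shutdown price = $7; break-even price = $124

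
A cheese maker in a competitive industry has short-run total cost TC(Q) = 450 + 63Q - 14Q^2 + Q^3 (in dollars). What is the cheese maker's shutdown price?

Short-run supply begins at min AVC. From VC = 63Q - 14Q^2 + Q^3, AVC = 63 - 14Q + Q^2.
At the minimum of AVC, MC = AVC. MC = 63 - 28Q + 3Q^2; setting MC = AVC gives 2Q^2 - 14Q = 0, so Q = 7. min AVC = 14.
The firm shuts down for any P below $14.

$14 per unit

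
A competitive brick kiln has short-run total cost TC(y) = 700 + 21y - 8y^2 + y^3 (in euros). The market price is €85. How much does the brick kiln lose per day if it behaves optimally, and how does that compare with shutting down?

Profit = -€188 at y = 8

AVC = 21 - 8y + y^2; min AVC = €5 at y = 4. Since P = €85 ≥ min AVC, the firm produces.
MC = 21 - 16y + 3y^2. Setting P = MC and taking the root on the rising branch gives y* = 8.
TR = 85·8 = 680. TC = 700 + 168 = 868. Profit = 680 − 868 = -€188.
Shutting down would mean losing the fixed cost of €700, so operating at a loss of €188 is better by €512.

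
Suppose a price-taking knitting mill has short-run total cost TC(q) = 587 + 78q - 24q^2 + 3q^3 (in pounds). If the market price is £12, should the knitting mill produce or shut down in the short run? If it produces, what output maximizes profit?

Shut down

Variable cost is VC = 78q - 24q^2 + 3q^3, so AVC = VC/q = 78 - 24q + 3q^2 and MC = dTC/dq = 78 - 48q + 9q^2.
AVC is minimized where dAVC/dq = -24 + 6q = 0, at q = 4; min AVC = 78 - 24·4 + 3·4^2 = £30.
Since P = £12 < min AVC = £30, price fails to cover variable cost at any output.
Shutting down limits the loss to fixed cost, £587.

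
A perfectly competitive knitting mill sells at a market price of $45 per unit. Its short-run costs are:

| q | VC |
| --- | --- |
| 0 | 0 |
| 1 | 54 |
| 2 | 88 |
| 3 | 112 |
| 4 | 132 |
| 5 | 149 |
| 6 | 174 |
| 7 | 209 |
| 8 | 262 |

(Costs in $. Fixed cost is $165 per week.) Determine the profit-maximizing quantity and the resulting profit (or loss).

q = 7; profit = -$59

Profit at each row (π = 45q − TC): q=0: -165; q=1: -174; q=2: -163; q=3: -142; q=4: -117; q=5: -89; q=6: -69; q=7: -59; q=8: -67.
Profit is maximized at q = 7. AVC there is 209/7 = $29.86 ≤ P, so producing beats shutting down (which would give -$165).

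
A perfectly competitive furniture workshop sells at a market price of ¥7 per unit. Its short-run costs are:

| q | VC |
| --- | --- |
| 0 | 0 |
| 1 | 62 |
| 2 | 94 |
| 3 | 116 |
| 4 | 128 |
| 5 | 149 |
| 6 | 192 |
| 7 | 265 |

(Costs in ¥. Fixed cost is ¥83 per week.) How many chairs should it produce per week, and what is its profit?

Compute π = P·q − TC at each output: q=0: -83; q=1: -138; q=2: -163; q=3: -178; q=4: -183; q=5: -197; q=6: -233; q=7: -299.
Profit is highest at q = 0. Equivalently, the lowest AVC in the table is 149/5 ≈ ¥29.80 at q = 5, and P = ¥7 falls below it — price never covers variable cost, so the firm shuts down and loses only its fixed cost.

q = 0 (shut down); profit = -¥83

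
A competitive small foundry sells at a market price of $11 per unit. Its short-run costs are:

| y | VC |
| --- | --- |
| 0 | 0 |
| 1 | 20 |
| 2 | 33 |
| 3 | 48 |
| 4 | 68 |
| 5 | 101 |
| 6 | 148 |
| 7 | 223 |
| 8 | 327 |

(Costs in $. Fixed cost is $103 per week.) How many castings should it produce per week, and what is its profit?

Tabulate TR − TC: y=0: -103; y=1: -112; y=2: -114; y=3: -118; y=4: -127; y=5: -149; y=6: -185; y=7: -249; y=8: -342.
Profit is highest at y = 0. Equivalently, the lowest AVC in the table is 48/3 ≈ $16 at y = 3, and P = $11 falls below it — price never covers variable cost, so the firm shuts down and loses only its fixed cost.

y = 0 (shut down); profit = -$103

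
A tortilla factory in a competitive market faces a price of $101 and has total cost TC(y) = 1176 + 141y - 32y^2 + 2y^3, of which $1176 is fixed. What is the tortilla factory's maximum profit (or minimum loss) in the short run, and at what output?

AVC = 141 - 32y + 2y^2 has its minimum $13 at y = 8; price $101 clears that bar, so the firm operates.
With MC = 141 - 64y + 6y^2, P = MC on the upward-sloping part at y* = 10.
TR = 101·10 = 1010. TC = 1176 + 210 = 1386. Profit = 1010 − 1386 = -$376.
Shutting down would mean losing the fixed cost of $1176, so operating at a loss of $376 is better by $800.

Profit = -$376 at y = 10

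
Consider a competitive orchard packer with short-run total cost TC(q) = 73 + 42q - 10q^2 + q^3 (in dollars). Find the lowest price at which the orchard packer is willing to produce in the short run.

The shutdown price is the minimum of AVC. VC = 42q - 10q^2 + q^3, so AVC = 42 - 10q + q^2.
dAVC/dq = -10 + 2q = 0 gives q = 5. min AVC = 42 - 10·5 + 5^2 = 17.
So the shutdown price is $17.

$17 per unit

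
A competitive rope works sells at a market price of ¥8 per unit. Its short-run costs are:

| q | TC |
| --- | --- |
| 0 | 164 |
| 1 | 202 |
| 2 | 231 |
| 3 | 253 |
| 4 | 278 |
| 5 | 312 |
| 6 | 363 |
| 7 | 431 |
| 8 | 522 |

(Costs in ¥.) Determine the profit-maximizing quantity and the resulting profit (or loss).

q = 0 (shut down); profit = -¥164

Compute π = P·q − TC at each output: q=0: -164; q=1: -194; q=2: -215; q=3: -229; q=4: -246; q=5: -272; q=6: -315; q=7: -375; q=8: -458.
Profit is highest at q = 0. Equivalently, the lowest AVC in the table is 114/4 ≈ ¥28.50 at q = 4, and P = ¥8 falls below it — price never covers variable cost, so the firm shuts down and loses only its fixed cost.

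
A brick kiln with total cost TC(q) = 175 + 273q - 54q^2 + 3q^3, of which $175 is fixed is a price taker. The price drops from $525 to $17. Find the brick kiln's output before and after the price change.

Output falls from 14 to 0 (the firm shuts down)

MC = 273 - 108q + 9q^2; the shutdown threshold is min AVC = $30 (at q = 9).
With P = $525 above the shutdown price, P = MC gives q = 14.
At P = $17 < min AVC = $30, price no longer covers variable cost at any output, so the firm shuts down: q = 0.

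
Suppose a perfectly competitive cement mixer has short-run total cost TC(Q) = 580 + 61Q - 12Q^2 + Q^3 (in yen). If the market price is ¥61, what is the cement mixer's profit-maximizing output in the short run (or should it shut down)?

Produce at Q = 8

Variable cost is VC = 61Q - 12Q^2 + Q^3, so AVC = VC/Q = 61 - 12Q + Q^2 and MC = dTC/dQ = 61 - 24Q + 3Q^2.
AVC hits its minimum where MC = AVC, at Q = 6, giving min AVC = 61 - 12·6 + 6^2 = ¥25.
Since P = ¥61 ≥ min AVC = ¥25, price covers variable cost and the firm should produce.
P = MC gives -24Q + 3Q^2 = 0, with roots 0 and 8. Take the larger (rising MC): Q* = 8.
Check: AVC at Q = 8 is ¥29 ≤ P, so revenue covers variable cost.
Profit = P·Q − TC = 61·8 − 812 = -¥324, a loss, but smaller than the ¥580 fixed cost the firm would lose by shutting down.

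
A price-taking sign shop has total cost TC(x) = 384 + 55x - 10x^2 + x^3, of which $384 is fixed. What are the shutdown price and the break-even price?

AVC = 55 - 10x + x^2; minimized at x = 5, giving min AVC = $30. That is the shutdown price.
ATC = 384/x + 55 - 10x + x^2. Setting dATC/dx = −384/x^2 − 10 + 2x = 0 gives x = 8 (since 2·8^3 − 10·8^2 = 384).
min ATC = 384/8 + 55 − 10·8 + 8^2 = $87. That is the break-even price.
Between these two prices the firm operates at a loss; above $87 it earns a profit.

Shutdown price = $30; break-even price = $87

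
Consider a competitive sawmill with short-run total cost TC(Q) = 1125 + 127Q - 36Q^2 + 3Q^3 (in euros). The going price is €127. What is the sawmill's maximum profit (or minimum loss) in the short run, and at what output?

AVC = 127 - 36Q + 3Q^2 has its minimum €19 at Q = 6; price €127 clears that bar, so the firm operates.
MC = 127 - 72Q + 9Q^2. Setting P = MC and taking the root on the rising branch gives Q* = 8.
TR = 127·8 = 1016. TC = 1125 + 248 = 1373. Profit = 1016 − 1373 = -€357.
By producing, the firm covers all variable cost plus €768 of fixed cost; shutting down would lose the full €1125.

Profit = -€357 at Q = 8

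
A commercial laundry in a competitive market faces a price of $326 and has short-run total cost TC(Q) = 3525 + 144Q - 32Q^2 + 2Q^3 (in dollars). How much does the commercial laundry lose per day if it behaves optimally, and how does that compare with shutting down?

AVC = 144 - 32Q + 2Q^2 has its minimum $16 at Q = 8; price $326 clears that bar, so the firm operates.
MC = 144 - 64Q + 6Q^2. Setting P = MC and taking the root on the rising branch gives Q* = 13.
TR = 326·13 = 4238. TC = 3525 + 858 = 4383. Profit = 4238 − 4383 = -$145.
That loss of $145 beats the $3525 the firm would lose by shutting down; producing recovers $3380 of fixed cost.

Profit = -$145 at Q = 13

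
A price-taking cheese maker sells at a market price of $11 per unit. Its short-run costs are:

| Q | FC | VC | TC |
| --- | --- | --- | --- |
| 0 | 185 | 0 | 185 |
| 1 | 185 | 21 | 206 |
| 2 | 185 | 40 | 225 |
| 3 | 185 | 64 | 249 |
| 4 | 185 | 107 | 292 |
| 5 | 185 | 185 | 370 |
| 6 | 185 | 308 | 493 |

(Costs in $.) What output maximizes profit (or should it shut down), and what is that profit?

Profit at each row (π = 11Q − TC): Q=0: -185; Q=1: -195; Q=2: -203; Q=3: -216; Q=4: -248; Q=5: -315; Q=6: -427.
Profit is highest at Q = 0. Equivalently, the lowest AVC in the table is 40/2 ≈ $20 at Q = 2, and P = $11 falls below it — price never covers variable cost, so the firm shuts down and loses only its fixed cost.

Q = 0 (shut down); profit = -$185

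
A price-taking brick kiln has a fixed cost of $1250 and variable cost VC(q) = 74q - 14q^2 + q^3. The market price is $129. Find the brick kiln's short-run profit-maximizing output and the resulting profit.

Profit = -$282 at q = 11

AVC = 74 - 14q + q^2; min AVC = $25 at q = 7. Since P = $129 ≥ min AVC, the firm produces.
With MC = 74 - 28q + 3q^2, P = MC on the upward-sloping part at q* = 11.
TR = 129·11 = 1419. TC = 1250 + 451 = 1701. Profit = 1419 − 1701 = -$282.
That loss of $282 beats the $1250 the firm would lose by shutting down; producing recovers $968 of fixed cost.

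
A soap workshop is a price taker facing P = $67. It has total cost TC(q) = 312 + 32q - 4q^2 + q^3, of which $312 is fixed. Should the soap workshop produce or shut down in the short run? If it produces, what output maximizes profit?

Variable cost is VC = 32q - 4q^2 + q^3, so AVC = VC/q = 32 - 4q + q^2 and MC = dTC/dq = 32 - 8q + 3q^2.
AVC is minimized where dAVC/dq = -4 + 2q = 0, at q = 2; min AVC = 32 - 4·2 + 2^2 = $28.
Because $67 ≥ $28, revenue can cover variable cost; the firm operates.
P = MC gives -35 - 8q + 3q^2 = 0, with roots -7/3 and 5. Take the larger (rising MC): q* = 5.
Check: AVC at q = 5 is $37 ≤ P, so revenue covers variable cost.
Profit = P·q − TC = 67·5 − 497 = -$162, a loss, but smaller than the $312 fixed cost the firm would lose by shutting down.

Produce at q = 5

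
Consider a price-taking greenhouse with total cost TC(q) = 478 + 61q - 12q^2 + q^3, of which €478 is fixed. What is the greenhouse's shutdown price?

€25 per unit

Short-run supply begins at min AVC. From VC = 61q - 12q^2 + q^3, AVC = 61 - 12q + q^2.
At the minimum of AVC, MC = AVC. MC = 61 - 24q + 3q^2; setting MC = AVC gives 2q^2 - 12q = 0, so q = 6. min AVC = 25.
So the shutdown price is €25.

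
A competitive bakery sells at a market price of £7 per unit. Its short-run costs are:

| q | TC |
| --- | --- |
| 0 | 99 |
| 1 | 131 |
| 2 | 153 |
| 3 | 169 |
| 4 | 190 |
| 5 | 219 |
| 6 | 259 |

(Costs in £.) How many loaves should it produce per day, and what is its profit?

Profit at each row (π = 7q − TC): q=0: -99; q=1: -124; q=2: -139; q=3: -148; q=4: -162; q=5: -184; q=6: -217.
Profit is highest at q = 0. Equivalently, the lowest AVC in the table is 91/4 ≈ £22.75 at q = 4, and P = £7 falls below it — price never covers variable cost, so the firm shuts down and loses only its fixed cost.

q = 0 (shut down); profit = -£99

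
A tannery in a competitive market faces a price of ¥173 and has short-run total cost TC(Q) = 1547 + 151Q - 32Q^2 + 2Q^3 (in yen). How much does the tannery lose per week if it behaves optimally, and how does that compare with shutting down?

AVC = 151 - 32Q + 2Q^2; min AVC = ¥23 at Q = 8. Since P = ¥173 ≥ min AVC, the firm produces.
MC = 151 - 64Q + 6Q^2. Setting P = MC and taking the root on the rising branch gives Q* = 11.
TR = 173·11 = 1903. TC = 1547 + 451 = 1998. Profit = 1903 − 1998 = -¥95.
Shutting down would mean losing the fixed cost of ¥1547, so operating at a loss of ¥95 is better by ¥1452.

Profit = -¥95 at Q = 11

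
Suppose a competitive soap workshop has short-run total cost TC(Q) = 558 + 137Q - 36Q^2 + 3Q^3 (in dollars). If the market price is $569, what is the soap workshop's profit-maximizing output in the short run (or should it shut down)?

Variable cost is VC = 137Q - 36Q^2 + 3Q^3, so AVC = VC/Q = 137 - 36Q + 3Q^2 and MC = dTC/dQ = 137 - 72Q + 9Q^2.
The AVC parabola has its vertex at Q = 36/6 = 6, where AVC = 137 - 36·6 + 3·6^2 = $29.
Since P = $569 ≥ min AVC = $29, price covers variable cost and the firm should produce.
Set P = MC: 569 = 137 - 72Q + 9Q^2 → -432 - 72Q + 9Q^2 = 0. The roots are Q = -4 and Q = 12; the profit-maximizing output is on the rising part of MC, so Q* = 12.
Check: AVC at Q = 12 is $137 ≤ P, so revenue covers variable cost.
Profit = P·Q − TC = 569·12 − 2202 = $4626.

Produce at Q = 12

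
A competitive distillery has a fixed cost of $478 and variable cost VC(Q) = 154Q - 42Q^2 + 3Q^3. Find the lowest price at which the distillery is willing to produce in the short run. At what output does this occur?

$7 per unit, at Q = 7

The firm shuts down when price falls below the minimum of average variable cost. AVC = VC/Q = 154 - 42Q + 3Q^2.
At the minimum of AVC, MC = AVC. MC = 154 - 84Q + 9Q^2; setting MC = AVC gives 6Q^2 - 42Q = 0, so Q = 7. min AVC = 7.
For P < $7 the firm produces nothing.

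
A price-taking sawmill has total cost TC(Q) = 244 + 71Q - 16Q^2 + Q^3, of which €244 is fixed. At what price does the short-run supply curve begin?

The shutdown price is the minimum of AVC. VC = 71Q - 16Q^2 + Q^3, so AVC = 71 - 16Q + Q^2.
At the minimum of AVC, MC = AVC. MC = 71 - 32Q + 3Q^2; setting MC = AVC gives 2Q^2 - 16Q = 0, so Q = 8. min AVC = 7.
For P < €7 the firm produces nothing.

€7 per unit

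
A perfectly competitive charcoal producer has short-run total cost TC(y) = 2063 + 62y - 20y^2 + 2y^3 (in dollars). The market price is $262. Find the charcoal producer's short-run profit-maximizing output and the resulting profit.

Profit = -$63 at y = 10

AVC = 62 - 20y + 2y^2; min AVC = $12 at y = 5. Since P = $262 ≥ min AVC, the firm produces.
MC = 62 - 40y + 6y^2. Setting P = MC and taking the root on the rising branch gives y* = 10.
TR = 262·10 = 2620. TC = 2063 + 620 = 2683. Profit = 2620 − 2683 = -$63.
By producing, the firm covers all variable cost plus $2000 of fixed cost; shutting down would lose the full $2063.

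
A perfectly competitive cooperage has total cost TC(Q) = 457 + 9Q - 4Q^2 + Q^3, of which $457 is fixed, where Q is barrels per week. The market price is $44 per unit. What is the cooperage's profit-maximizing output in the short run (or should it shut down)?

From TC, MC = TC'(Q) = 9 - 8Q + 3Q^2 and AVC = VC/Q = 9 - 4Q + Q^2.
AVC is minimized where dAVC/dQ = -4 + 2Q = 0, at Q = 2; min AVC = 9 - 4·2 + 2^2 = $5.
P = $44 exceeds min AVC = $5, so the firm stays open.
Set P = MC: 44 = 9 - 8Q + 3Q^2 → -35 - 8Q + 3Q^2 = 0. The roots are Q = -7/3 and Q = 5; the profit-maximizing output is on the rising part of MC, so Q* = 5.
Check: AVC at Q = 5 is $14 ≤ P, so revenue covers variable cost.
Profit = P·Q − TC = 44·5 − 527 = -$307, a loss, but smaller than the $457 fixed cost the firm would lose by shutting down.

Produce at Q = 5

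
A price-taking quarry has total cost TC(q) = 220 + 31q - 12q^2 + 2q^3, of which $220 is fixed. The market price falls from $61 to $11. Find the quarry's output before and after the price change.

MC = 31 - 24q + 6q^2; the shutdown threshold is min AVC = $13 (at q = 3).
At P = $61 ≥ min AVC, set P = MC on the rising branch: q = 5.
At P = $11 < min AVC = $13, price no longer covers variable cost at any output, so the firm shuts down: q = 0.

Output falls from 5 to 0 (the firm shuts down)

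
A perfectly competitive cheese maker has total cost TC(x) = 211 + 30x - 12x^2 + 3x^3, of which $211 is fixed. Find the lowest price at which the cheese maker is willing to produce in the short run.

The shutdown price is the minimum of AVC. VC = 30x - 12x^2 + 3x^3, so AVC = 30 - 12x + 3x^2.
At the minimum of AVC, MC = AVC. MC = 30 - 24x + 9x^2; setting MC = AVC gives 6x^2 - 12x = 0, so x = 2. min AVC = 18.
The firm shuts down for any P below $18.

$18 per unit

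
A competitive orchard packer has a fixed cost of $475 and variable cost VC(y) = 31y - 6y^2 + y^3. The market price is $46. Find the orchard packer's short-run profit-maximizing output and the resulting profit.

AVC = 31 - 6y + y^2; min AVC = $22 at y = 3. Since P = $46 ≥ min AVC, the firm produces.
With MC = 31 - 12y + 3y^2, P = MC on the upward-sloping part at y* = 5.
TR = 46·5 = 230. TC = 475 + 130 = 605. Profit = 230 − 605 = -$375.
By producing, the firm covers all variable cost plus $100 of fixed cost; shutting down would lose the full $475.

Profit = -$375 at y = 5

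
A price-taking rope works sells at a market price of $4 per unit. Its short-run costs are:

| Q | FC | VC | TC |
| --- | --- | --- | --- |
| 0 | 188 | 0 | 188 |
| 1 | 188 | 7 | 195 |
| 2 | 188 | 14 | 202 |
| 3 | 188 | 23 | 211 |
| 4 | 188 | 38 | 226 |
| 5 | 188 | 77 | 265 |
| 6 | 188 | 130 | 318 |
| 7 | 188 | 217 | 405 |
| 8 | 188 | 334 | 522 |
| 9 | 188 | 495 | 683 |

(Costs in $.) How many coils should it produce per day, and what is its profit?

Profit at each row (π = 4Q − TC): Q=0: -188; Q=1: -191; Q=2: -194; Q=3: -199; Q=4: -210; Q=5: -245; Q=6: -294; Q=7: -377; Q=8: -490; Q=9: -647.
Profit is highest at Q = 0. Equivalently, the lowest AVC in the table is 7/1 ≈ $7 at Q = 1, and P = $4 falls below it — price never covers variable cost, so the firm shuts down and loses only its fixed cost.

Q = 0 (shut down); profit = -$188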